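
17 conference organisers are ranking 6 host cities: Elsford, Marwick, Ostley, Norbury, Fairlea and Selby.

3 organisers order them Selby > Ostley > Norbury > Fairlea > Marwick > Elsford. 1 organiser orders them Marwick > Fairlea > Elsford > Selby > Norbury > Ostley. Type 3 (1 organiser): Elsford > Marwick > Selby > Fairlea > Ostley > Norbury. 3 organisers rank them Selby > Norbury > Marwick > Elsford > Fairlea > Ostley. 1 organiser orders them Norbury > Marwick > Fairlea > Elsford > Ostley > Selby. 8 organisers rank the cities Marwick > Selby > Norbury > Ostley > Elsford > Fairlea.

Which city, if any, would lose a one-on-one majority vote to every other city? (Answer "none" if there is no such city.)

Head-to-head results (17 organisers):
Elsford–Marwick: Marwick 16–1.
Elsford vs Ostley: Elsford is ranked higher on 1+1+3+1 = 6 ballots, Ostley on 11. Ostley wins 11–6.
Elsford vs Norbury: Elsford preferred on 1+1 = 2 ballots; Norbury wins 15–2.
Elsford–Fairlea: Elsford 12–5.
Elsford–Selby: Selby 14–3.
Marwick vs Ostley: 14 to 3, Marwick.
Marwick vs Norbury: Marwick wins 10–7.
Marwick–Fairlea: Marwick 14–3.
Marwick vs Selby: 1+1+1+8 = 11 for Marwick, 6 for Selby — Marwick by 11–6.
Ostley vs Norbury: 3+1 = 4 for Ostley, 13 for Norbury — Norbury by 13–4.
Ostley vs Fairlea: Ostley preferred on 3+8 = 11 ballots; Ostley wins 11–6.
Ostley vs Selby: Selby, 16–1.
Norbury vs Fairlea: Norbury, 15–2.
Norbury vs Selby: 1 for Norbury, 16 for Selby — Selby by 16–1.
Fairlea vs Selby: Fairlea is ranked higher on 1+1 = 2 ballots, Selby on 15. Selby wins 15–2.
Fairlea is beaten in every head-to-head and is the Condorcet loser.

Fairlea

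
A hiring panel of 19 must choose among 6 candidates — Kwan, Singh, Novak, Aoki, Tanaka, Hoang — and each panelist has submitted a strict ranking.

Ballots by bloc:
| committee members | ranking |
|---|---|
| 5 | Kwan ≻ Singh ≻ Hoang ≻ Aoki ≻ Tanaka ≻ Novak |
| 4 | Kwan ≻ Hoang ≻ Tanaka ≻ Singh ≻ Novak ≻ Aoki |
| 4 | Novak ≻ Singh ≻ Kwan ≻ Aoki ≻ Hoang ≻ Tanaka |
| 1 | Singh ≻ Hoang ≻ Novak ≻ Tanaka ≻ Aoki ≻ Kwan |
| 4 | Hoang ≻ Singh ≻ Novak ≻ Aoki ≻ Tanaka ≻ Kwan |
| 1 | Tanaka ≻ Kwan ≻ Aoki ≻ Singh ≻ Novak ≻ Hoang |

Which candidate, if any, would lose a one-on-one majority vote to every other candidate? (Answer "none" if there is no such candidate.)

Pairwise majorities:
Kwan vs Singh: Kwan, 10–9.
Kwan vs Novak: Kwan, 10–9.
Kwan vs Aoki: Kwan is ranked higher on 5+4+4+1 = 14 ballots, Aoki on 5. Kwan wins 14–5.
Kwan vs Tanaka: Kwan is ranked higher on 5+4+4 = 13 ballots, Tanaka on 6. Kwan wins 13–6.
Kwan vs Hoang: 5+4+4+1 = 14 for Kwan, 5 for Hoang — Kwan by 14–5.
Singh–Novak: Singh 15–4.
Singh vs Aoki: 5+4+4+1+4 = 18 for Singh, 1 for Aoki — Singh by 18–1.
Singh vs Tanaka: Singh, 14–5.
Singh vs Hoang: Singh wins 11–8.
Novak–Aoki: Novak 13–6.
Novak vs Tanaka: Tanaka, 10–9.
Novak vs Hoang: 5 to 14, Hoang.
Aoki vs Tanaka: Aoki is ranked higher on 5+4+4 = 13 ballots, Tanaka on 6. Aoki wins 13–6.
Aoki vs Hoang: 4+1 = 5 for Aoki, 14 for Hoang — Hoang by 14–5.
Tanaka vs Hoang: Hoang wins 18–1.
Every candidate wins at least one matchup (Kwan beats Singh; Singh beats Novak; Novak beats Aoki; Aoki beats Tanaka; Tanaka beats Novak; Hoang beats Novak), so there is no Condorcet loser.

none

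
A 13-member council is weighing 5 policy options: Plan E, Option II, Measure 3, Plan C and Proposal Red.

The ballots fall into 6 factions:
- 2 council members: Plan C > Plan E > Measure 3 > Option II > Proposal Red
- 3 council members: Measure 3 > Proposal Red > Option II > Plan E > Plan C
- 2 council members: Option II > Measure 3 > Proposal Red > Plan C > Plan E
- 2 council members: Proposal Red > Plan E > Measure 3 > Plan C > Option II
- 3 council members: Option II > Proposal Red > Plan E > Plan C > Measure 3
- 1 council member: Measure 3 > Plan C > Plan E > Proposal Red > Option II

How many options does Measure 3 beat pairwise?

Measure 3 against each rival (13 council members):
Measure 3 vs Plan E: 3+2+1 = 6 for Measure 3, 7 for Plan E — Plan E by 7–6.
Measure 3 vs Option II: Measure 3, 8–5.
Measure 3 vs Plan C: Measure 3 is ranked higher on 3+2+2+1 = 8 ballots, Plan C on 5. Measure 3 wins 8–5.
Measure 3 vs Proposal Red: Measure 3, 8–5.
Measure 3 beats Option II, Plan C, Proposal Red; loses to Plan E — 3 pairwise wins.

3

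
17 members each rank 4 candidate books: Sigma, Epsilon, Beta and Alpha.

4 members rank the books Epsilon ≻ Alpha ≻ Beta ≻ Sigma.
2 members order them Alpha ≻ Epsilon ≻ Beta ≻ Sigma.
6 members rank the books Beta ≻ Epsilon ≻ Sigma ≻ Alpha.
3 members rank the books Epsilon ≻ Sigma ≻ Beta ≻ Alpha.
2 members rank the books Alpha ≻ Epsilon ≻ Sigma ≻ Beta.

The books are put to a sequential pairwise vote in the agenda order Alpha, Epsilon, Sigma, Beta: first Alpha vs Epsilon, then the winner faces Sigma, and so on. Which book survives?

Epsilon

Round 1: Alpha vs Epsilon — 4–13, Epsilon advances.
Round 2: Epsilon vs Sigma — 17–0, Epsilon advances.
Round 3: Epsilon vs Beta — 11–6, Epsilon advances.
The agenda winner is Epsilon.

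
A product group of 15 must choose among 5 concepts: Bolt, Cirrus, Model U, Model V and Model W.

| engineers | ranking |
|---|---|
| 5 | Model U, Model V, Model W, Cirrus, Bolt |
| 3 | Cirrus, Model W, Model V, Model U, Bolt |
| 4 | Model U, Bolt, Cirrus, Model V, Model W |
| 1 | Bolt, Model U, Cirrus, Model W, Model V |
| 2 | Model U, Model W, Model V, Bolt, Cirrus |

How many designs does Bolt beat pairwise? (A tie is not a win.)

0

Bolt against each rival (15 engineers):
Bolt vs Cirrus: 7 to 8, Cirrus.
Bolt–Model U: Model U 14–1.
Bolt vs Model V: Model V wins 10–5.
Bolt vs Model W: Bolt is ranked higher on 4+1 = 5 ballots, Model W on 10. Model W wins 10–5.
Bolt beats no one; loses to Cirrus, Model U, Model V, Model W — 0 pairwise wins.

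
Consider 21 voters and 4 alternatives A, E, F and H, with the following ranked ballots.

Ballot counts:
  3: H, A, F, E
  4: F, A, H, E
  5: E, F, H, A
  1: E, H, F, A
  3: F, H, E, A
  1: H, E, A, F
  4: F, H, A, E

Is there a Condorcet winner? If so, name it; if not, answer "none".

Pairwise majorities:
A vs E: 11 to 10, A.
A vs F: 3+1 = 4 for A, 17 for F — F by 17–4.
A vs H: A preferred on 4 ballots; H wins 17–4.
E–F: F 14–7.
E–H: H 15–6.
F vs H: F, 16–5.
F defeats every rival head-to-head and is the Condorcet winner.

F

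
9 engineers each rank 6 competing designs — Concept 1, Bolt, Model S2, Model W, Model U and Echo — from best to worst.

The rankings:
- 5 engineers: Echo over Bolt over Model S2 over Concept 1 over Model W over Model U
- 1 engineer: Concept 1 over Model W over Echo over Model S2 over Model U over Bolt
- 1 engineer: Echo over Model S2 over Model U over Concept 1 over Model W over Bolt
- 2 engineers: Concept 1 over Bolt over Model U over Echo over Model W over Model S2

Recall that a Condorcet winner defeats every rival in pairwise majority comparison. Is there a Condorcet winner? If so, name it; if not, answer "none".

Pairwise majorities:
Concept 1 vs Bolt: Bolt, 5–4.
Concept 1–Model S2: Model S2 6–3.
Concept 1 vs Model W: Concept 1, 9–0.
Concept 1 vs Model U: Concept 1, 8–1.
Concept 1–Echo: Echo 6–3.
Bolt vs Model S2: Bolt wins 7–2.
Bolt–Model W: Bolt 7–2.
Bolt vs Model U: Bolt wins 7–2.
Bolt–Echo: Echo 7–2.
Model S2 vs Model W: Model S2 wins 6–3.
Model S2 vs Model U: Model S2, 7–2.
Model S2 vs Echo: Echo wins 9–0.
Model W vs Model U: Model W wins 6–3.
Model W–Echo: Echo 8–1.
Model U vs Echo: Echo wins 7–2.
Echo wins every pairwise contest, so Echo is the Condorcet winner.

Echo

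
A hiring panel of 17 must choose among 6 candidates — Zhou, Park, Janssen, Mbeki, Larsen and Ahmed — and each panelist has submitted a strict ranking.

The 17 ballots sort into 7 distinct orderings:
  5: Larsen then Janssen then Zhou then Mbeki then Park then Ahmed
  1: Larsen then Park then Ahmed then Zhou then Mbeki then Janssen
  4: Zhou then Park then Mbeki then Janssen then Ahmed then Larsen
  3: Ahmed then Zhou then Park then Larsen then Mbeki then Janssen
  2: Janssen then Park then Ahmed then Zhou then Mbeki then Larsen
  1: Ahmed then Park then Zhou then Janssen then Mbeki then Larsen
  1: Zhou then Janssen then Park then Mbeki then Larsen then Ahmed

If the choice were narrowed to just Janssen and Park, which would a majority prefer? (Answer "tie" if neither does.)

Ballots ranking Janssen above Park: 5 + 2 + 1 = 8.
Ballots ranking Park above Janssen: 17 − 8 = 9.
Park wins the head-to-head 9–8.

Park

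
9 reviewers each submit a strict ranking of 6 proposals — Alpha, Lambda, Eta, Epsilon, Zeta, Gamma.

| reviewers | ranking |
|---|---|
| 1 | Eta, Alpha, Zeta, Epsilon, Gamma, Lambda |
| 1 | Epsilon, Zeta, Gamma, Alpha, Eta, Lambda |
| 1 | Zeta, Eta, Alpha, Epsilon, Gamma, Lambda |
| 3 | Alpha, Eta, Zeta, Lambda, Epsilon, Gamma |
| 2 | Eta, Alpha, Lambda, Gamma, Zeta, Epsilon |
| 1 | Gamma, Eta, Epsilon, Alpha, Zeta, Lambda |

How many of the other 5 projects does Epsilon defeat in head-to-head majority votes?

1

Epsilon against each rival (9 reviewers):
Epsilon vs Alpha: Alpha wins 7–2.
Epsilon vs Lambda: Lambda, 5–4.
Epsilon vs Eta: Epsilon preferred on 1 ballot; Eta wins 8–1.
Epsilon vs Zeta: Zeta wins 7–2.
Epsilon vs Gamma: 1+1+1+3 = 6 for Epsilon, 3 for Gamma — Epsilon by 6–3.
Epsilon beats Gamma; loses to Alpha, Lambda, Eta, Zeta — 1 pairwise win.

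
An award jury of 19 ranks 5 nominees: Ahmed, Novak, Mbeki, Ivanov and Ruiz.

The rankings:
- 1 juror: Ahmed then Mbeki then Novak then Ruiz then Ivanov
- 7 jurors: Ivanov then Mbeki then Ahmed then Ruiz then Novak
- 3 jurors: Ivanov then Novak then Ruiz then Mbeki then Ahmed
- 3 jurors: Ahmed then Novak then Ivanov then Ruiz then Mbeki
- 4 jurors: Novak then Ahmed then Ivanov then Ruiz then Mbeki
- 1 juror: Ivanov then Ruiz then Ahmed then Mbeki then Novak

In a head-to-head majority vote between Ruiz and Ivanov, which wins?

Ivanov

Ballots ranking Ruiz above Ivanov: 1.
Ballots ranking Ivanov above Ruiz: 19 − 1 = 18.
Ivanov wins the head-to-head 18–1.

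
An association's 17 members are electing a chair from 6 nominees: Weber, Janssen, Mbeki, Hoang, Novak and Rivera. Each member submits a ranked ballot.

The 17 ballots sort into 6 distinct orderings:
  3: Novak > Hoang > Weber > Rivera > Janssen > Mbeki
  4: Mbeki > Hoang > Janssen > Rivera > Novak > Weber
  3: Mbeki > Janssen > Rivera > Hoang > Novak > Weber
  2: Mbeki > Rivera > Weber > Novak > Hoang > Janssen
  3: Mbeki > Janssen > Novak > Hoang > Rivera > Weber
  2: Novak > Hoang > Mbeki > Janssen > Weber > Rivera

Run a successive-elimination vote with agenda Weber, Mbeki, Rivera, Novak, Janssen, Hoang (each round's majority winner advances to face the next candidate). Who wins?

Round 1: Weber vs Mbeki — 3–14, Mbeki advances.
Round 2: Mbeki vs Rivera — 14–3, Mbeki advances.
Round 3: Mbeki vs Novak — 12–5, Mbeki advances.
Round 4: Mbeki vs Janssen — 14–3, Mbeki advances.
Round 5: Mbeki vs Hoang — 12–5, Mbeki advances.
Mbeki survives the agenda.

Mbeki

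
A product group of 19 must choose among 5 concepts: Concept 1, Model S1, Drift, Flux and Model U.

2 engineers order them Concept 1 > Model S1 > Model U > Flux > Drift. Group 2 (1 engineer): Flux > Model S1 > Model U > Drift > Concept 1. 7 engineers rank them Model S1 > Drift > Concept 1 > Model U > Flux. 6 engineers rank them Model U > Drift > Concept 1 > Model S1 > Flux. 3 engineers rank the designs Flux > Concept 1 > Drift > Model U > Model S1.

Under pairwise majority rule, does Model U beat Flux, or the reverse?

Ballots ranking Model U above Flux: 2 + 7 + 6 = 15.
Ballots ranking Flux above Model U: 19 − 15 = 4.
Model U wins the head-to-head 15–4.

Model U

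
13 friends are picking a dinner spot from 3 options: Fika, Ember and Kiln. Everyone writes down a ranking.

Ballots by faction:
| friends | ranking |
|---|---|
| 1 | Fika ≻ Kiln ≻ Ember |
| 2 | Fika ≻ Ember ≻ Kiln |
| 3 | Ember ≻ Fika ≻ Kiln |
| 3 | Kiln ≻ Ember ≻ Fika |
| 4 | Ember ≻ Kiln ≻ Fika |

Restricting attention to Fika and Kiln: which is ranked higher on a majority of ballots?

Ballots ranking Fika above Kiln: 1 + 2 + 3 = 6.
Ballots ranking Kiln above Fika: 13 − 6 = 7.
Kiln wins the head-to-head 7–6.

Kiln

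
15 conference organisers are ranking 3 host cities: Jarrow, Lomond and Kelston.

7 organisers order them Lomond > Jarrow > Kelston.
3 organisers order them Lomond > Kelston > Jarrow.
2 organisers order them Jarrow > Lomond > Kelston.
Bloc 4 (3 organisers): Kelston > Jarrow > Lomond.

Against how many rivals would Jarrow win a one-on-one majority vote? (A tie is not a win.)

Jarrow against each rival (15 organisers):
Jarrow vs Lomond: Lomond wins 10–5.
Jarrow vs Kelston: Jarrow wins 9–6.
Jarrow beats Kelston; loses to Lomond — 1 pairwise win.

1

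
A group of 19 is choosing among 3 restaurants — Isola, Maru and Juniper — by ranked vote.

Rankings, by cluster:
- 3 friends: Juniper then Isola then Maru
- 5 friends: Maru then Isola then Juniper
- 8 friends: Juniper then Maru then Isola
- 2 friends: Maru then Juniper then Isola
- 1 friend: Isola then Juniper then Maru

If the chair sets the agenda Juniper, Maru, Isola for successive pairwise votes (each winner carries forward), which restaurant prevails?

Round 1: Juniper vs Maru — 12–7, Juniper advances.
Round 2: Juniper vs Isola — 13–6, Juniper advances.
Juniper survives the agenda.

Juniper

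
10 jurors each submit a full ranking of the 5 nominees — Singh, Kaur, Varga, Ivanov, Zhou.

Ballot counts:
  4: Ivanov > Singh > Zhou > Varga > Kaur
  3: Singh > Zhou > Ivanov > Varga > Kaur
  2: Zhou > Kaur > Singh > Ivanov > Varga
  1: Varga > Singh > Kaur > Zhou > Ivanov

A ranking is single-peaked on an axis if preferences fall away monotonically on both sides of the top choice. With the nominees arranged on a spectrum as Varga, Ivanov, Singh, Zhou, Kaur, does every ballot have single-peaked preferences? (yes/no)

Axis positions: Varga=1, Ivanov=2, Singh=3, Zhou=4, Kaur=5.
Ballot type 1 (peak Ivanov at position 2): ranking walks positions 2-3-4-1-5, expanding outward from the peak — single-peaked.
Ballot type 2 (peak Singh at position 3): ranking walks positions 3-4-2-1-5, expanding outward from the peak — single-peaked.
Ballot type 3 (peak Zhou at position 4): ranking walks positions 4-5-3-2-1, expanding outward from the peak — single-peaked.
Ballot type 4: ranking walks positions 1-3-5-4-2; Singh is ranked above Ivanov even though Ivanov lies between Singh and the peak Varga on the axis — preferences dip and rise again. Not single-peaked.
Ballot type 4 violates single-peakedness, so the profile is not single-peaked on this axis.

no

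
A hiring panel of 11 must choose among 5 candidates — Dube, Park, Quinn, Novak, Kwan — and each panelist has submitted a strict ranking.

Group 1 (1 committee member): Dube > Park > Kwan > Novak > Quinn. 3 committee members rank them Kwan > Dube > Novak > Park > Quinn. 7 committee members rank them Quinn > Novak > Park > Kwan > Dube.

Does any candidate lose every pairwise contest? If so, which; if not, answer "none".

Head-to-head results (11 committee members):
Dube vs Park: 1+3 = 4 for Dube, 7 for Park — Park by 7–4.
Dube vs Quinn: Dube preferred on 1+3 = 4 ballots; Quinn wins 7–4.
Dube vs Novak: Novak, 7–4.
Dube vs Kwan: 1 to 10, Kwan.
Park vs Quinn: Quinn, 7–4.
Park vs Novak: Park preferred on 1 ballot; Novak wins 10–1.
Park vs Kwan: Park is ranked higher on 1+7 = 8 ballots, Kwan on 3. Park wins 8–3.
Quinn vs Novak: Quinn is ranked higher on 7 ballots, Novak on 4. Quinn wins 7–4.
Quinn vs Kwan: 7 for Quinn, 4 for Kwan — Quinn by 7–4.
Novak vs Kwan: Novak preferred on 7 ballots; Novak wins 7–4.
Dube loses to every other candidate — it is the Condorcet loser.

Dube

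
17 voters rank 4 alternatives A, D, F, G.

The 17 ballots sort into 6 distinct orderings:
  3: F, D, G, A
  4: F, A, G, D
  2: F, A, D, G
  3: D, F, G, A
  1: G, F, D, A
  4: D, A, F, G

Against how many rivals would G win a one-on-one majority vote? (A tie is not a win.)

G against each rival (17 voters):
G vs A: G is ranked higher on 3+3+1 = 7 ballots, A on 10. A wins 10–7.
G vs D: D, 12–5.
G vs F: G preferred on 1 ballot; F wins 16–1.
G beats no one; loses to A, D, F — 0 pairwise wins.

0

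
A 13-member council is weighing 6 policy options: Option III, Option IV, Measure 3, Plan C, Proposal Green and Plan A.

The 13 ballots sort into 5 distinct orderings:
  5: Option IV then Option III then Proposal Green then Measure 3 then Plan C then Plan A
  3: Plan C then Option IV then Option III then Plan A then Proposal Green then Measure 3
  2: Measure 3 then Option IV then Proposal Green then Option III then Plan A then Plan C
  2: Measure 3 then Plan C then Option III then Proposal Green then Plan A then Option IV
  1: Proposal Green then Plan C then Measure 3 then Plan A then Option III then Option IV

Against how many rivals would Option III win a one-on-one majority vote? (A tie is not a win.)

Option III against each rival (13 council members):
Option III vs Option IV: Option IV, 10–3.
Option III vs Measure 3: 8 to 5, Option III.
Option III vs Plan C: Option III, 7–6.
Option III–Proposal Green: Option III 10–3.
Option III vs Plan A: 5+3+2+2 = 12 for Option III, 1 for Plan A — Option III by 12–1.
Option III beats Measure 3, Plan C, Proposal Green, Plan A; loses to Option IV — 4 pairwise wins.

4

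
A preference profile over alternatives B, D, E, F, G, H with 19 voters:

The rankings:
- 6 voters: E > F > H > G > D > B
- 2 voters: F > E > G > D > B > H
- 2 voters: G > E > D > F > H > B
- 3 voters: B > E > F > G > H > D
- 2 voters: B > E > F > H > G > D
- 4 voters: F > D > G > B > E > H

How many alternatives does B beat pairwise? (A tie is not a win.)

1

B against each rival (19 voters):
B vs D: 3+2 = 5 for B, 14 for D — D by 14–5.
B vs E: 9 to 10, E.
B vs F: F, 14–5.
B vs G: B is ranked higher on 3+2 = 5 ballots, G on 14. G wins 14–5.
B vs H: B is ranked higher on 2+3+2+4 = 11 ballots, H on 8. B wins 11–8.
B beats H; loses to D, E, F, G — 1 pairwise win.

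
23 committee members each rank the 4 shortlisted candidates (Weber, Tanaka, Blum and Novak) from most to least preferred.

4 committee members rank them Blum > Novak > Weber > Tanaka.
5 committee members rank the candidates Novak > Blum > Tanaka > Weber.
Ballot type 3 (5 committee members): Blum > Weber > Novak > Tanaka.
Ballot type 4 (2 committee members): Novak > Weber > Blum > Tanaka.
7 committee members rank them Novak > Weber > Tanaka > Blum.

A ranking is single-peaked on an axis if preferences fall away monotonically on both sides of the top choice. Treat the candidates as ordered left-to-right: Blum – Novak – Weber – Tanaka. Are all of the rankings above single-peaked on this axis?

Axis positions: Blum=1, Novak=2, Weber=3, Tanaka=4.
Ballot type 1 (peak Blum at position 1): ranking walks positions 1-2-3-4, expanding outward from the peak — single-peaked.
Ballot type 2: ranking walks positions 2-1-4-3; Tanaka is ranked above Weber even though Weber lies between Tanaka and the peak Novak on the axis — preferences dip and rise again. Not single-peaked.
Ballot type 3: ranking walks positions 1-3-2-4; Weber is ranked above Novak even though Novak lies between Weber and the peak Blum on the axis — preferences dip and rise again. Not single-peaked.
Ballot type 4 (peak Novak at position 2): ranking walks positions 2-3-1-4, expanding outward from the peak — single-peaked.
Ballot type 5 (peak Novak at position 2): ranking walks positions 2-3-4-1, expanding outward from the peak — single-peaked.
Ballot type 2 violates single-peakedness, so the profile is not single-peaked on this axis.

no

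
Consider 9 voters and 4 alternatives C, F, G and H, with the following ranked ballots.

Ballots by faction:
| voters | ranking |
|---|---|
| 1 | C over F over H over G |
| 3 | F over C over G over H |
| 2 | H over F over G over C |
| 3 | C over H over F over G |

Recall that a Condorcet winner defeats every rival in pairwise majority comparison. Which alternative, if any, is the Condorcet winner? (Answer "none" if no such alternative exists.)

none

Check each pair by majority over 9 ballots:
C vs F: F wins 5–4.
C vs G: C wins 7–2.
C vs H: C, 7–2.
F–G: F 9–0.
F–H: H 5–4.
G vs H: H, 6–3.
Every alternative loses at least once (C loses to F; F loses to H; G loses to C; H loses to C). The majority relation contains the cycle C → H → F → C, so there is no Condorcet winner.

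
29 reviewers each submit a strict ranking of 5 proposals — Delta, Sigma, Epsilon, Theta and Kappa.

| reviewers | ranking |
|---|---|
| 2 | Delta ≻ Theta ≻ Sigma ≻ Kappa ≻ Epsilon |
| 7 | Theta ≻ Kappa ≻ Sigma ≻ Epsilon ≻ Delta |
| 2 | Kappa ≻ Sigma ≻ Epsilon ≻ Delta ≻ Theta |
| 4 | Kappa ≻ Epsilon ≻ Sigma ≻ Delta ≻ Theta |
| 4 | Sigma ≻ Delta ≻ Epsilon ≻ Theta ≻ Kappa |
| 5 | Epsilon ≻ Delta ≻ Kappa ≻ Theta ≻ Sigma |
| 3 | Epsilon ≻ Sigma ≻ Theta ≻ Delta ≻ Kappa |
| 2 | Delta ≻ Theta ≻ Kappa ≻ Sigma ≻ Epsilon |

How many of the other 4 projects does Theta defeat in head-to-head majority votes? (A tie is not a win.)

2

Theta against each rival (29 reviewers):
Theta–Delta: Delta 19–10.
Theta vs Sigma: 2+7+5+2 = 16 for Theta, 13 for Sigma — Theta by 16–13.
Theta vs Epsilon: 2+7+2 = 11 for Theta, 18 for Epsilon — Epsilon by 18–11.
Theta vs Kappa: 2+7+4+3+2 = 18 for Theta, 11 for Kappa — Theta by 18–11.
Theta beats Sigma, Kappa; loses to Delta, Epsilon — 2 pairwise wins.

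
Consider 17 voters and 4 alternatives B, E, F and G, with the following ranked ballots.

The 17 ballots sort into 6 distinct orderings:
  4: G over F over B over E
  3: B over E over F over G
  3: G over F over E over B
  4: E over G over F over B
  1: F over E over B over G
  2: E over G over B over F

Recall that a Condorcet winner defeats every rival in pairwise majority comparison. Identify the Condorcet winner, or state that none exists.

E

Head-to-head results (17 voters):
B vs E: B preferred on 4+3 = 7 ballots; E wins 10–7.
B vs F: 5 to 12, F.
B vs G: 3+1 = 4 for B, 13 for G — G by 13–4.
E vs F: 9 to 8, E.
E vs G: 10 to 7, E.
F vs G: 4 to 13, G.
E defeats every rival head-to-head and is the Condorcet winner.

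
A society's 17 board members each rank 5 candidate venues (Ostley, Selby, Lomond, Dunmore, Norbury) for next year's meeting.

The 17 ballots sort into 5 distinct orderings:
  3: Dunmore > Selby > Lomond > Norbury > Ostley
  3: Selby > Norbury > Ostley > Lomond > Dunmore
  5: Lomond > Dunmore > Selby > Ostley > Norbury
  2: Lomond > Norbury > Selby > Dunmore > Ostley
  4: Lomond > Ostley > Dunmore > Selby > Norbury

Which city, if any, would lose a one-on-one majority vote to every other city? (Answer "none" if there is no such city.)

Head-to-head results (17 organisers):
Ostley vs Selby: Selby wins 13–4.
Ostley vs Lomond: Lomond, 14–3.
Ostley vs Dunmore: 7 to 10, Dunmore.
Ostley vs Norbury: Ostley wins 9–8.
Selby–Lomond: Lomond 11–6.
Selby vs Dunmore: Dunmore, 12–5.
Selby vs Norbury: Selby wins 15–2.
Lomond–Dunmore: Lomond 14–3.
Lomond vs Norbury: 3+5+2+4 = 14 for Lomond, 3 for Norbury — Lomond by 14–3.
Dunmore–Norbury: Dunmore 12–5.
Norbury is beaten in every head-to-head and is the Condorcet loser.

Norbury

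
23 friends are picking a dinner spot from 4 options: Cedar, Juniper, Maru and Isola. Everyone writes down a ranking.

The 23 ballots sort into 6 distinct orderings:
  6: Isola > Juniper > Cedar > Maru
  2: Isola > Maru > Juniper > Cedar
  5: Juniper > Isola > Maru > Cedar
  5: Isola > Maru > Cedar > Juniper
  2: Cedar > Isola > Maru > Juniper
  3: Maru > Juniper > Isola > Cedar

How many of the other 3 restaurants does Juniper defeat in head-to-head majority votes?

1

Juniper against each rival (23 friends):
Juniper–Cedar: Juniper 16–7.
Juniper vs Maru: Juniper is ranked higher on 6+5 = 11 ballots, Maru on 12. Maru wins 12–11.
Juniper vs Isola: 8 to 15, Isola.
Juniper beats Cedar; loses to Maru, Isola — 1 pairwise win.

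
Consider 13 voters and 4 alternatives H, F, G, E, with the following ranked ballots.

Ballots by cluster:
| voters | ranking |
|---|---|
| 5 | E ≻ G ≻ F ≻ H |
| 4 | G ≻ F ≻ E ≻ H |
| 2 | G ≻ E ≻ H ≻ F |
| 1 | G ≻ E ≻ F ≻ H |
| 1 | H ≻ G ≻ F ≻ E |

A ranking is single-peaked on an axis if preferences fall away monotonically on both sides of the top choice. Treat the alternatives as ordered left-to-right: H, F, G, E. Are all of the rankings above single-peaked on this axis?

no

Axis positions: H=1, F=2, G=3, E=4.
Cluster 1 (peak E at position 4): ranking walks positions 4-3-2-1, expanding outward from the peak — single-peaked.
Cluster 2 (peak G at position 3): ranking walks positions 3-2-4-1, expanding outward from the peak — single-peaked.
Cluster 3: ranking walks positions 3-4-1-2; H is ranked above F even though F lies between H and the peak G on the axis — preferences dip and rise again. Not single-peaked.
Cluster 4 (peak G at position 3): ranking walks positions 3-4-2-1, expanding outward from the peak — single-peaked.
Cluster 5: ranking walks positions 1-3-2-4; G is ranked above F even though F lies between G and the peak H on the axis — preferences dip and rise again. Not single-peaked.
Cluster 3 violates single-peakedness, so the profile is not single-peaked on this axis.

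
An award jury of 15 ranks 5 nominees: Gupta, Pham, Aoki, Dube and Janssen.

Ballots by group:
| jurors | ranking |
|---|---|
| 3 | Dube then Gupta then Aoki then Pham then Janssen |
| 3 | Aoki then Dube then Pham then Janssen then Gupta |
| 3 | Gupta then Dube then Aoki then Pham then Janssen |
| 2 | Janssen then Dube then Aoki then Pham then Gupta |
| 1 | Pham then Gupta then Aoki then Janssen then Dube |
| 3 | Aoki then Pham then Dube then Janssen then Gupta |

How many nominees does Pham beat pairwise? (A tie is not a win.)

2

Pham against each rival (15 jurors):
Pham vs Gupta: Pham, 9–6.
Pham vs Aoki: Pham preferred on 1 ballot; Aoki wins 14–1.
Pham vs Dube: 1+3 = 4 for Pham, 11 for Dube — Dube by 11–4.
Pham vs Janssen: 13 to 2, Pham.
Pham beats Gupta, Janssen; loses to Aoki, Dube — 2 pairwise wins.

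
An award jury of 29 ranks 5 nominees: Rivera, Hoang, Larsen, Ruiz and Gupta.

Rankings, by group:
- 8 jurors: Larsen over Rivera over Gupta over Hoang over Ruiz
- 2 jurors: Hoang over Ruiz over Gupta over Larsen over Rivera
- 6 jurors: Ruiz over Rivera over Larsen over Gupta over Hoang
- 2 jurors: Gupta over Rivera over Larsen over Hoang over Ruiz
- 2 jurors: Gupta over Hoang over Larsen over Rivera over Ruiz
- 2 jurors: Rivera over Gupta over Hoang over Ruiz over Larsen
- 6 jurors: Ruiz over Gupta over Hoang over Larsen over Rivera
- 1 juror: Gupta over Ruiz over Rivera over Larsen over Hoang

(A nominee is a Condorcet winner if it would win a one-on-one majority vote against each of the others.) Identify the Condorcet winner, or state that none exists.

none

Head-to-head results (29 jurors):
Rivera vs Hoang: 19 to 10, Rivera.
Rivera vs Larsen: 11 to 18, Larsen.
Rivera vs Ruiz: Rivera is ranked higher on 8+2+2+2 = 14 ballots, Ruiz on 15. Ruiz wins 15–14.
Rivera vs Gupta: Rivera is ranked higher on 8+6+2 = 16 ballots, Gupta on 13. Rivera wins 16–13.
Hoang vs Larsen: 12 to 17, Larsen.
Hoang vs Ruiz: 16 to 13, Hoang.
Hoang vs Gupta: 2 to 27, Gupta.
Larsen vs Ruiz: Larsen preferred on 8+2+2 = 12 ballots; Ruiz wins 17–12.
Larsen vs Gupta: 8+6 = 14 for Larsen, 15 for Gupta — Gupta by 15–14.
Ruiz vs Gupta: 14 to 15, Gupta.
No nominee is unbeaten: Rivera loses to Larsen; Hoang loses to Rivera; Larsen loses to Ruiz; Ruiz loses to Hoang; Gupta loses to Rivera. In particular Rivera → Hoang → Ruiz → Rivera is a majority cycle — no Condorcet winner exists.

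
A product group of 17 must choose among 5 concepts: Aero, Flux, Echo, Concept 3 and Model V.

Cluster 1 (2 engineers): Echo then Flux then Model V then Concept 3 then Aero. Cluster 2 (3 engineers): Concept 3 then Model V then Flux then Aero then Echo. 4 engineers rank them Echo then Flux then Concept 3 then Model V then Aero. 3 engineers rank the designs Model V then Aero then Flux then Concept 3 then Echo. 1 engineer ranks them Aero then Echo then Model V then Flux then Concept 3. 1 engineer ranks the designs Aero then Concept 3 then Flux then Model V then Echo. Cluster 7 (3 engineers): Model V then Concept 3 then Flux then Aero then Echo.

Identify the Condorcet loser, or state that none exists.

Echo

Head-to-head results (17 engineers):
Aero vs Flux: Flux wins 12–5.
Aero–Echo: Aero 11–6.
Aero vs Concept 3: Aero preferred on 3+1+1 = 5 ballots; Concept 3 wins 12–5.
Aero vs Model V: Model V, 15–2.
Flux vs Echo: Flux wins 10–7.
Flux vs Concept 3: 2+4+3+1 = 10 for Flux, 7 for Concept 3 — Flux by 10–7.
Flux vs Model V: Model V wins 10–7.
Echo vs Concept 3: Concept 3 wins 10–7.
Echo vs Model V: Echo preferred on 2+4+1 = 7 ballots; Model V wins 10–7.
Concept 3–Model V: Model V 9–8.
Only Echo has no wins; Echo is the Condorcet loser.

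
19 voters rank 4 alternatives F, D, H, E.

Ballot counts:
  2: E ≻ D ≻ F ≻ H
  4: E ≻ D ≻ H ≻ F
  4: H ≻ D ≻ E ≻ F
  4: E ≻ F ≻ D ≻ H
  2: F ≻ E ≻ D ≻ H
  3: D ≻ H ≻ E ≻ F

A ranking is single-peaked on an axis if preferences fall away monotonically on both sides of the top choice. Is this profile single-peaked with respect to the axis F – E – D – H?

yes

Axis positions: F=1, E=2, D=3, H=4.
Faction 1 (peak E at position 2): ranking walks positions 2-3-1-4, expanding outward from the peak — single-peaked.
Faction 2 (peak E at position 2): ranking walks positions 2-3-4-1, expanding outward from the peak — single-peaked.
Faction 3 (peak H at position 4): ranking walks positions 4-3-2-1, expanding outward from the peak — single-peaked.
Faction 4 (peak E at position 2): ranking walks positions 2-1-3-4, expanding outward from the peak — single-peaked.
Faction 5 (peak F at position 1): ranking walks positions 1-2-3-4, expanding outward from the peak — single-peaked.
Faction 6 (peak D at position 3): ranking walks positions 3-4-2-1, expanding outward from the peak — single-peaked.
Every ranking is single-peaked on this axis.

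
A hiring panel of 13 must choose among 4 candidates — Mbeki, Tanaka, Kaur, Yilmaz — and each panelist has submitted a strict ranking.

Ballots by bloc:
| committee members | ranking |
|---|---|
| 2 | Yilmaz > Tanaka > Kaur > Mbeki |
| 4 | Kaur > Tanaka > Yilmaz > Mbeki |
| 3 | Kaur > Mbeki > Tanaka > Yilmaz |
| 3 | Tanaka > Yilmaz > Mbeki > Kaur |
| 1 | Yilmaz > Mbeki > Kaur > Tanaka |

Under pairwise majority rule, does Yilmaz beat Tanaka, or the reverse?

Ballots ranking Yilmaz above Tanaka: 2 + 1 = 3.
Ballots ranking Tanaka above Yilmaz: 13 − 3 = 10.
Tanaka wins the head-to-head 10–3.

Tanaka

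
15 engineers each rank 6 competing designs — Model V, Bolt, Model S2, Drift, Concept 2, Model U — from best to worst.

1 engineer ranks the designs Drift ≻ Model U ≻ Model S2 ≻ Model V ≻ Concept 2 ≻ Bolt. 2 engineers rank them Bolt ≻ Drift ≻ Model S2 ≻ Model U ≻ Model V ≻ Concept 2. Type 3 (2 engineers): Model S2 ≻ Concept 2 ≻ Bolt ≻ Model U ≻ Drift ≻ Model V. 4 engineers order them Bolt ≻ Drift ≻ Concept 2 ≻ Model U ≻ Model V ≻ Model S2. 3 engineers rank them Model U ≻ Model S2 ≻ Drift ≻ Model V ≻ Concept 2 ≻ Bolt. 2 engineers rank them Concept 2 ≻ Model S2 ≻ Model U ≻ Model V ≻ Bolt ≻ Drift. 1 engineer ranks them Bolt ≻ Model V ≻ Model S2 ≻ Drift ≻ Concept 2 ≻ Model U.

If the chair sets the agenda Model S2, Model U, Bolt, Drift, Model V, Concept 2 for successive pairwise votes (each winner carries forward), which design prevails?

Concept 2

Round 1: Model S2 vs Model U — 7–8, Model U advances.
Round 2: Model U vs Bolt — 6–9, Bolt advances.
Round 3: Bolt vs Drift — 11–4, Bolt advances.
Round 4: Bolt vs Model V — 9–6, Bolt advances.
Round 5: Bolt vs Concept 2 — 7–8, Concept 2 advances.
The agenda winner is Concept 2.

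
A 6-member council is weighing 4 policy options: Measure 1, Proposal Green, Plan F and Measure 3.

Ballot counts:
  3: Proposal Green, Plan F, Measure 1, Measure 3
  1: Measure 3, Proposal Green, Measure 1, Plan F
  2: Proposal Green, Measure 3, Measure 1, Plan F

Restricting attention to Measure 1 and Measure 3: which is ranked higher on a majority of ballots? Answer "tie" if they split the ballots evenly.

tie

Ballots ranking Measure 1 above Measure 3: 3.
Ballots ranking Measure 3 above Measure 1: 6 − 3 = 3.
3–3: the pair ties.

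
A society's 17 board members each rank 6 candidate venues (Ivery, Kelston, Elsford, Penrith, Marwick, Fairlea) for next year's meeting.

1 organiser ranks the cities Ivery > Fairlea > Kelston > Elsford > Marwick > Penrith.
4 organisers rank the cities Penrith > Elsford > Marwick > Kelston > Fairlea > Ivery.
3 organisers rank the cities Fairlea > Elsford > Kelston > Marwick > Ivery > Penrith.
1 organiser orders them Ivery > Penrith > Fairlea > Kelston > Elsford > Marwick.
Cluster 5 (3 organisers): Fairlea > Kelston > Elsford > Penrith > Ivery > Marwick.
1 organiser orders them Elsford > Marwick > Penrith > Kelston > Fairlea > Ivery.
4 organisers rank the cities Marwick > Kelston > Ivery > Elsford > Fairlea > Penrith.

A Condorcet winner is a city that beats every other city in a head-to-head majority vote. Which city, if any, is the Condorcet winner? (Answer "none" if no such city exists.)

Pairwise majorities:
Ivery vs Kelston: 1+1 = 2 for Ivery, 15 for Kelston — Kelston by 15–2.
Ivery vs Elsford: Ivery is ranked higher on 1+1+4 = 6 ballots, Elsford on 11. Elsford wins 11–6.
Ivery vs Penrith: Ivery is ranked higher on 1+3+1+4 = 9 ballots, Penrith on 8. Ivery wins 9–8.
Ivery vs Marwick: Ivery is ranked higher on 1+1+3 = 5 ballots, Marwick on 12. Marwick wins 12–5.
Ivery vs Fairlea: 1+1+4 = 6 for Ivery, 11 for Fairlea — Fairlea by 11–6.
Kelston vs Elsford: 1+1+3+4 = 9 for Kelston, 8 for Elsford — Kelston by 9–8.
Kelston vs Penrith: 11 to 6, Kelston.
Kelston vs Marwick: Kelston preferred on 1+3+1+3 = 8 ballots; Marwick wins 9–8.
Kelston vs Fairlea: Kelston preferred on 4+1+4 = 9 ballots; Kelston wins 9–8.
Elsford vs Penrith: 1+3+3+1+4 = 12 for Elsford, 5 for Penrith — Elsford by 12–5.
Elsford vs Marwick: Elsford is ranked higher on 1+4+3+1+3+1 = 13 ballots, Marwick on 4. Elsford wins 13–4.
Elsford vs Fairlea: Elsford preferred on 4+1+4 = 9 ballots; Elsford wins 9–8.
Penrith vs Marwick: 4+1+3 = 8 for Penrith, 9 for Marwick — Marwick by 9–8.
Penrith vs Fairlea: 6 to 11, Fairlea.
Marwick vs Fairlea: Marwick preferred on 4+1+4 = 9 ballots; Marwick wins 9–8.
Each city drops at least one matchup (Ivery loses to Kelston; Kelston loses to Marwick; Elsford loses to Kelston; Penrith loses to Ivery; Marwick loses to Elsford; Fairlea loses to Kelston); the cycle Kelston → Elsford → Marwick → Kelston rules out a Condorcet winner.

none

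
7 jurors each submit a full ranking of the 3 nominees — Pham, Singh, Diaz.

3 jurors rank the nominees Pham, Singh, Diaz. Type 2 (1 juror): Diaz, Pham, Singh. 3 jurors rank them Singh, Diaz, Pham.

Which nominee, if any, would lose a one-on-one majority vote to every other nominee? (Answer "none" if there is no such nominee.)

Pairwise majorities:
Pham vs Singh: Pham, 4–3.
Pham vs Diaz: 3 for Pham, 4 for Diaz — Diaz by 4–3.
Singh vs Diaz: Singh preferred on 3+3 = 6 ballots; Singh wins 6–1.
Every nominee wins at least one matchup (Pham beats Singh; Singh beats Diaz; Diaz beats Pham), so there is no Condorcet loser.

none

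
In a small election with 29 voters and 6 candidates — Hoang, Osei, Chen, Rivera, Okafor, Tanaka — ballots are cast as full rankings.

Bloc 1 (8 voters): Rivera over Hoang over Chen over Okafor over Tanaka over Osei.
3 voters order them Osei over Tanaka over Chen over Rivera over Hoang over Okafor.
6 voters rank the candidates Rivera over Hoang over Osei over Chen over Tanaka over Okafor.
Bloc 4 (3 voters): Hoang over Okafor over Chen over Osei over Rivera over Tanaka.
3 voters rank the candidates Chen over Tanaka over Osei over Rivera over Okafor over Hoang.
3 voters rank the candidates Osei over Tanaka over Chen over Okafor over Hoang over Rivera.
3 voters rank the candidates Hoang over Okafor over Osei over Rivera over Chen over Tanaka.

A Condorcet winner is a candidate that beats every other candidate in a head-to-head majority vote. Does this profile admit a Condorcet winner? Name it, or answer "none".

Head-to-head results (29 voters):
Hoang vs Osei: 20 to 9, Hoang.
Hoang vs Chen: 8+6+3+3 = 20 for Hoang, 9 for Chen — Hoang by 20–9.
Hoang vs Rivera: 9 to 20, Rivera.
Hoang vs Okafor: 23 to 6, Hoang.
Hoang vs Tanaka: 8+6+3+3 = 20 for Hoang, 9 for Tanaka — Hoang by 20–9.
Osei vs Chen: Osei preferred on 3+6+3+3 = 15 ballots; Osei wins 15–14.
Osei vs Rivera: 15 to 14, Osei.
Osei vs Okafor: 15 to 14, Osei.
Osei vs Tanaka: 18 to 11, Osei.
Chen vs Rivera: 3+3+3+3 = 12 for Chen, 17 for Rivera — Rivera by 17–12.
Chen vs Okafor: Chen is ranked higher on 8+3+6+3+3 = 23 ballots, Okafor on 6. Chen wins 23–6.
Chen vs Tanaka: Chen preferred on 8+6+3+3+3 = 23 ballots; Chen wins 23–6.
Rivera vs Okafor: 8+3+6+3 = 20 for Rivera, 9 for Okafor — Rivera by 20–9.
Rivera vs Tanaka: Rivera preferred on 8+6+3+3 = 20 ballots; Rivera wins 20–9.
Okafor vs Tanaka: 8+3+3 = 14 for Okafor, 15 for Tanaka — Tanaka by 15–14.
Each candidate drops at least one matchup (Hoang loses to Rivera; Osei loses to Hoang; Chen loses to Hoang; Rivera loses to Osei; Okafor loses to Hoang; Tanaka loses to Hoang); the cycle Hoang > Osei > Rivera > Hoang rules out a Condorcet winner.

none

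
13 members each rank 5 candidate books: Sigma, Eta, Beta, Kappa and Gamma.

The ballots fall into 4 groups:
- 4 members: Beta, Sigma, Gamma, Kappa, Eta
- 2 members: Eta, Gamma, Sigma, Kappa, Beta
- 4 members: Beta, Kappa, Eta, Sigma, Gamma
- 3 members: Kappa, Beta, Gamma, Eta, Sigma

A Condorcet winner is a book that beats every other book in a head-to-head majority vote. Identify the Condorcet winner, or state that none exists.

Check each pair by majority over 13 ballots:
Sigma–Eta: Eta 9–4.
Sigma vs Beta: 2 for Sigma, 11 for Beta — Beta by 11–2.
Sigma vs Kappa: Sigma is ranked higher on 4+2 = 6 ballots, Kappa on 7. Kappa wins 7–6.
Sigma–Gamma: Sigma 8–5.
Eta vs Beta: Eta is ranked higher on 2 ballots, Beta on 11. Beta wins 11–2.
Eta–Kappa: Kappa 11–2.
Eta–Gamma: Gamma 7–6.
Beta vs Kappa: 8 to 5, Beta.
Beta vs Gamma: 4+4+3 = 11 for Beta, 2 for Gamma — Beta by 11–2.
Kappa vs Gamma: Kappa wins 7–6.
Only Beta has no losses; Beta is the Condorcet winner.

Beta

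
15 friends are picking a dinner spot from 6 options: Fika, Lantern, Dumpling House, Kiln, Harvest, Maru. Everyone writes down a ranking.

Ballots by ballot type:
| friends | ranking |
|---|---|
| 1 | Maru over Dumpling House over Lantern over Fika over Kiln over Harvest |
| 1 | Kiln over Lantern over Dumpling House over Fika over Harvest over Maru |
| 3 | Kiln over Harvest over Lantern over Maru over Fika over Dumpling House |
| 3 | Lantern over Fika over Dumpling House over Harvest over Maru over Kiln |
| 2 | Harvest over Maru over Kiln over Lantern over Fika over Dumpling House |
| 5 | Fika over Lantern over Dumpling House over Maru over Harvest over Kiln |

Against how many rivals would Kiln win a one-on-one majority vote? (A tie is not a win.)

0

Kiln against each rival (15 friends):
Kiln vs Fika: 6 to 9, Fika.
Kiln vs Lantern: Lantern, 9–6.
Kiln vs Dumpling House: Dumpling House wins 9–6.
Kiln vs Harvest: Harvest wins 10–5.
Kiln vs Maru: Maru wins 11–4.
Kiln beats no one; loses to Fika, Lantern, Dumpling House, Harvest, Maru — 0 pairwise wins.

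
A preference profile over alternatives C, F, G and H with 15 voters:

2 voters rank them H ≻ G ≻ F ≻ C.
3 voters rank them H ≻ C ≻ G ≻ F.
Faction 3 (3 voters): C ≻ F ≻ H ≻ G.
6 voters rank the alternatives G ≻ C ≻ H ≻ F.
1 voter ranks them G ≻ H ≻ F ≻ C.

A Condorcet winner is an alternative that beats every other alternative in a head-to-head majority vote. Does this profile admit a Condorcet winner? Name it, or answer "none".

none

Pairwise majorities:
C vs F: 12 to 3, C.
C vs G: C is ranked higher on 3+3 = 6 ballots, G on 9. G wins 9–6.
C vs H: C preferred on 3+6 = 9 ballots; C wins 9–6.
F vs G: 3 to 12, G.
F vs H: 3 to 12, H.
G vs H: G is ranked higher on 6+1 = 7 ballots, H on 8. H wins 8–7.
No alternative is unbeaten: C loses to G; F loses to C; G loses to H; H loses to C. In particular C beats H beats G beats C is a majority cycle — no Condorcet winner exists.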